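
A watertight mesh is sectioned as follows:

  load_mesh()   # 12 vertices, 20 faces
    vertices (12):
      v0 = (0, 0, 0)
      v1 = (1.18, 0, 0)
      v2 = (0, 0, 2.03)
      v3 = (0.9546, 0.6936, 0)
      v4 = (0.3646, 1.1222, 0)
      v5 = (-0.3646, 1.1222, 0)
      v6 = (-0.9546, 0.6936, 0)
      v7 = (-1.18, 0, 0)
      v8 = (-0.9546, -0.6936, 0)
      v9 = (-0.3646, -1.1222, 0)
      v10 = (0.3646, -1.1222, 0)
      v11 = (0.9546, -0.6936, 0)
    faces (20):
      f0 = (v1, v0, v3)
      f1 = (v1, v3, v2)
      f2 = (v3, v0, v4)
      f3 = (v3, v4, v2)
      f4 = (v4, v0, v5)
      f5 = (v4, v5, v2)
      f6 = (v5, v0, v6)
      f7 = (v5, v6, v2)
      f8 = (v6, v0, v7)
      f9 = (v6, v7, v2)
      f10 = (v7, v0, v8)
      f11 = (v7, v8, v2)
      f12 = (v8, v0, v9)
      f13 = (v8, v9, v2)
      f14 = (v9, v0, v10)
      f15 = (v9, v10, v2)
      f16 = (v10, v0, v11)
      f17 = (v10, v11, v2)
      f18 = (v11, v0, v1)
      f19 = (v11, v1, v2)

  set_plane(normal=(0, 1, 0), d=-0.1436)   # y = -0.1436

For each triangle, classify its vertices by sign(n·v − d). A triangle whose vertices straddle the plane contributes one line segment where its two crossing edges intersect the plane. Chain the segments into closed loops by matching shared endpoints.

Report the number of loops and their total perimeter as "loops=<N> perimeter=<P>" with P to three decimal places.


loops=1 perimeter=6.525

Straddling triangles (10 of 20):
  (v7,v0,v8) [++-] → (-0.197636, -0.1436, 0)–(-1.13333, -0.1436, 0)  len=0.9357
  (v7,v8,v2) [+-+] → (-1.13333, -0.1436, 0)–(-0.197636, -0.1436, 1.60972)  len=1.8619
  (v8,v0,v9) [-+-] → (-0.197636, -0.1436, 0)–(-0.0466553, -0.1436, 0)  len=0.1510
  (v8,v9,v2) [--+] → (-0.0466553, -0.1436, 1.77024)–(-0.197636, -0.1436, 1.60972)  len=0.2204
  (v9,v0,v10) [-+-] → (-0.0466553, -0.1436, 0)–(0.0466553, -0.1436, 0)  len=0.0933
  (v9,v10,v2) [--+] → (0.0466553, -0.1436, 1.77024)–(-0.0466553, -0.1436, 1.77024)  len=0.0933
  (v10,v0,v11) [-+-] → (0.0466553, -0.1436, 0)–(0.197636, -0.1436, 0)  len=0.1510
  (v10,v11,v2) [--+] → (0.197636, -0.1436, 1.60972)–(0.0466553, -0.1436, 1.77024)  len=0.2204
  (v11,v0,v1) [-++] → (0.197636, -0.1436, 0)–(1.13333, -0.1436, 0)  len=0.9357
  (v11,v1,v2) [-++] → (1.13333, -0.1436, 0)–(0.197636, -0.1436, 1.60972)  len=1.8619

Chained into 1 loop(s):
  loop 1: 10 segments, perimeter = 6.5245
Total perimeter = 6.525


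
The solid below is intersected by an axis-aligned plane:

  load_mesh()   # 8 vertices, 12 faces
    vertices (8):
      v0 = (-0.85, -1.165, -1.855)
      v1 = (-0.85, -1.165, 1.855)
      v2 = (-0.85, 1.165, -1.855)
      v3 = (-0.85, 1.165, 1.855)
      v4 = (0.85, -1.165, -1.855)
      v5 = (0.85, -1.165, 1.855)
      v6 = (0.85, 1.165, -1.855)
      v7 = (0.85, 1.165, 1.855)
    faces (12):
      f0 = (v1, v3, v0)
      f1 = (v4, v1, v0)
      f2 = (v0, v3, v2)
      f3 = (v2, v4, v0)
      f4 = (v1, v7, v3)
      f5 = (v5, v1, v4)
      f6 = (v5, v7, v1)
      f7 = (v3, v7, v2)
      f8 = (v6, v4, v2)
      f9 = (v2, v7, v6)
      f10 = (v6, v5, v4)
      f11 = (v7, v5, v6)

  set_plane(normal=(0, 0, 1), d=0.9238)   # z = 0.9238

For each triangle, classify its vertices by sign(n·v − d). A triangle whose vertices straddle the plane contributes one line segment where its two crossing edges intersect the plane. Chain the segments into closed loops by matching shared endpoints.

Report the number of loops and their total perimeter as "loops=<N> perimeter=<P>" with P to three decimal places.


Straddling triangles (8 of 12):
  (v1,v3,v0) [++-] → (-0.85, 0.580176, 0.9238)–(-0.85, -1.165, 0.9238)  len=1.7452
  (v4,v1,v0) [-+-] → (-0.423305, -1.165, 0.9238)–(-0.85, -1.165, 0.9238)  len=0.4267
  (v0,v3,v2) [-+-] → (-0.85, 0.580176, 0.9238)–(-0.85, 1.165, 0.9238)  len=0.5848
  (v5,v1,v4) [++-] → (-0.423305, -1.165, 0.9238)–(0.85, -1.165, 0.9238)  len=1.2733
  (v3,v7,v2) [++-] → (0.423305, 1.165, 0.9238)–(-0.85, 1.165, 0.9238)  len=1.2733
  (v2,v7,v6) [-+-] → (0.423305, 1.165, 0.9238)–(0.85, 1.165, 0.9238)  len=0.4267
  (v6,v5,v4) [-+-] → (0.85, -0.580176, 0.9238)–(0.85, -1.165, 0.9238)  len=0.5848
  (v7,v5,v6) [++-] → (0.85, -0.580176, 0.9238)–(0.85, 1.165, 0.9238)  len=1.7452

Chained into 1 loop(s):
  loop 1: 8 segments, perimeter = 8.0600
Total perimeter = 8.060

loops=1 perimeter=8.060


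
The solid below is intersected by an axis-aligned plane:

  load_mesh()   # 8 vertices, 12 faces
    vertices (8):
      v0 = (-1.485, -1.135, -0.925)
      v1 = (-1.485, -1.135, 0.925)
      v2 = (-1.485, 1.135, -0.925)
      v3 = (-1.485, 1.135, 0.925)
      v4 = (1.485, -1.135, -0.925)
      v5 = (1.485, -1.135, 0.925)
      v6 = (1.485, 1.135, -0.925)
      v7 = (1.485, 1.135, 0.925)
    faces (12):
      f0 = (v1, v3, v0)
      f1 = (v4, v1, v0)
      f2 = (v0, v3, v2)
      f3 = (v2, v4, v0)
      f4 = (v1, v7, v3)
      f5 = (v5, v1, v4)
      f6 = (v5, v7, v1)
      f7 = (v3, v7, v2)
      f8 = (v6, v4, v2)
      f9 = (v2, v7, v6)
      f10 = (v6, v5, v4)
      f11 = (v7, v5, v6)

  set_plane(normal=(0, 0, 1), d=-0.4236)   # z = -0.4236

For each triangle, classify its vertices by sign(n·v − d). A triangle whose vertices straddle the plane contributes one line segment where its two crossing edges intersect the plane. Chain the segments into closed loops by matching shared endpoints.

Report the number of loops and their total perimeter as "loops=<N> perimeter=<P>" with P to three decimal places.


loops=1 perimeter=10.480

Straddling triangles (8 of 12):
  (v1,v3,v0) [++-] → (-1.485, -0.519769, -0.4236)–(-1.485, -1.135, -0.4236)  len=0.6152
  (v4,v1,v0) [-+-] → (0.68005, -1.135, -0.4236)–(-1.485, -1.135, -0.4236)  len=2.1650
  (v0,v3,v2) [-+-] → (-1.485, -0.519769, -0.4236)–(-1.485, 1.135, -0.4236)  len=1.6548
  (v5,v1,v4) [++-] → (0.68005, -1.135, -0.4236)–(1.485, -1.135, -0.4236)  len=0.8050
  (v3,v7,v2) [++-] → (-0.68005, 1.135, -0.4236)–(-1.485, 1.135, -0.4236)  len=0.8050
  (v2,v7,v6) [-+-] → (-0.68005, 1.135, -0.4236)–(1.485, 1.135, -0.4236)  len=2.1650
  (v6,v5,v4) [-+-] → (1.485, 0.519769, -0.4236)–(1.485, -1.135, -0.4236)  len=1.6548
  (v7,v5,v6) [++-] → (1.485, 0.519769, -0.4236)–(1.485, 1.135, -0.4236)  len=0.6152

Chained into 1 loop(s):
  loop 1: 8 segments, perimeter = 10.4800
Total perimeter = 10.480


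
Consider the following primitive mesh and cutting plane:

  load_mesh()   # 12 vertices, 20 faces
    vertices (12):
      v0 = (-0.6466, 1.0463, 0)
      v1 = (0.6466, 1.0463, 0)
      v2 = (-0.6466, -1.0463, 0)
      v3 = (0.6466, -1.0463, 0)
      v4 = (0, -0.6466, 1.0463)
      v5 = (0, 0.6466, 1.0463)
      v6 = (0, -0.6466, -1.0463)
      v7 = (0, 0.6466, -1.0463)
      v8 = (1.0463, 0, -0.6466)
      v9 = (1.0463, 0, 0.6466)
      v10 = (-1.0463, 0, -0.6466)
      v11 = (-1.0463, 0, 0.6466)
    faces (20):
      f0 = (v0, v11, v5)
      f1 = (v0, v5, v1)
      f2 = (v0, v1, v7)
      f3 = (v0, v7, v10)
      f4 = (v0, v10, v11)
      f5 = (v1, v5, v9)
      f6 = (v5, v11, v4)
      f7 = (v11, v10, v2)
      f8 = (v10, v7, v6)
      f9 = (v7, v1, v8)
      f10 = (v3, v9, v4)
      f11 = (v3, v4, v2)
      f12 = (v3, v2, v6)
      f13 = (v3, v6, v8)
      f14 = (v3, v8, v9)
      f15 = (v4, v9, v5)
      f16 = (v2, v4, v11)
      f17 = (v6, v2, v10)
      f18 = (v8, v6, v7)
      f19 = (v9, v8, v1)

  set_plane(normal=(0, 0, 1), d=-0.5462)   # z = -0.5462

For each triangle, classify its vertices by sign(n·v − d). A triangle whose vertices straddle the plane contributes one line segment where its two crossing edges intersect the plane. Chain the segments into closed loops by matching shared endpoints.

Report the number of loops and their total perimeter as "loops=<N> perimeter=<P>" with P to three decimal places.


Straddling triangles (10 of 20):
  (v0,v1,v7) [++-] → (0.309055, 0.837645, -0.5462)–(-0.309055, 0.837645, -0.5462)  len=0.6181
  (v0,v7,v10) [+--] → (-0.309055, 0.837645, -0.5462)–(-0.984237, 0.162463, -0.5462)  len=0.9549
  (v0,v10,v11) [+-+] → (-0.984237, 0.162463, -0.5462)–(-1.0463, 0, -0.5462)  len=0.1739
  (v11,v10,v2) [+-+] → (-1.0463, 0, -0.5462)–(-0.984237, -0.162463, -0.5462)  len=0.1739
  (v7,v1,v8) [-+-] → (0.309055, 0.837645, -0.5462)–(0.984237, 0.162463, -0.5462)  len=0.9549
  (v3,v2,v6) [++-] → (-0.309055, -0.837645, -0.5462)–(0.309055, -0.837645, -0.5462)  len=0.6181
  (v3,v6,v8) [+--] → (0.309055, -0.837645, -0.5462)–(0.984237, -0.162463, -0.5462)  len=0.9549
  (v3,v8,v9) [+-+] → (0.984237, -0.162463, -0.5462)–(1.0463, 0, -0.5462)  len=0.1739
  (v6,v2,v10) [-+-] → (-0.309055, -0.837645, -0.5462)–(-0.984237, -0.162463, -0.5462)  len=0.9549
  (v9,v8,v1) [+-+] → (1.0463, 0, -0.5462)–(0.984237, 0.162463, -0.5462)  len=0.1739

Chained into 1 loop(s):
  loop 1: 10 segments, perimeter = 5.7513
Total perimeter = 5.751

loops=1 perimeter=5.751


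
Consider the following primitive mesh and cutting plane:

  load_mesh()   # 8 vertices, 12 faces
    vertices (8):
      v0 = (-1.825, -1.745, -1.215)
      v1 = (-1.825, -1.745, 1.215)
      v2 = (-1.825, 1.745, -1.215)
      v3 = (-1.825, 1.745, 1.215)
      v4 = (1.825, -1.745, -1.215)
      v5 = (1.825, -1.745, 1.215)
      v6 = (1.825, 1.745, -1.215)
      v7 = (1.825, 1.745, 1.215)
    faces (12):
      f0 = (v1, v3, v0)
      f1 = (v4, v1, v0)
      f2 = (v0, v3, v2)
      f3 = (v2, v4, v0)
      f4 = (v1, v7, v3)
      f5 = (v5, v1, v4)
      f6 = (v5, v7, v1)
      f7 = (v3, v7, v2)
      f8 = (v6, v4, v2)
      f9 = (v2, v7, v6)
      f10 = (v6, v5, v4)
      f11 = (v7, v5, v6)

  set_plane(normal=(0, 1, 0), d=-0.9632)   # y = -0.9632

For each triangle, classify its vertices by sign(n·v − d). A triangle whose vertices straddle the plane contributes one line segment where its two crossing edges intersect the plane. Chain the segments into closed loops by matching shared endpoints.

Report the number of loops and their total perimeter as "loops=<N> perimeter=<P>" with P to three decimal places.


loops=1 perimeter=12.160

Straddling triangles (8 of 12):
  (v1,v3,v0) [-+-] → (-1.825, -0.9632, 1.215)–(-1.825, -0.9632, -0.670652)  len=1.8857
  (v0,v3,v2) [-++] → (-1.825, -0.9632, -0.670652)–(-1.825, -0.9632, -1.215)  len=0.5443
  (v2,v4,v0) [+--] → (1.00736, -0.9632, -1.215)–(-1.825, -0.9632, -1.215)  len=2.8324
  (v1,v7,v3) [-++] → (-1.00736, -0.9632, 1.215)–(-1.825, -0.9632, 1.215)  len=0.8176
  (v5,v7,v1) [-+-] → (1.825, -0.9632, 1.215)–(-1.00736, -0.9632, 1.215)  len=2.8324
  (v6,v4,v2) [+-+] → (1.825, -0.9632, -1.215)–(1.00736, -0.9632, -1.215)  len=0.8176
  (v6,v5,v4) [+--] → (1.825, -0.9632, 0.670652)–(1.825, -0.9632, -1.215)  len=1.8857
  (v7,v5,v6) [+-+] → (1.825, -0.9632, 1.215)–(1.825, -0.9632, 0.670652)  len=0.5443

Chained into 1 loop(s):
  loop 1: 8 segments, perimeter = 12.1600
Total perimeter = 12.160


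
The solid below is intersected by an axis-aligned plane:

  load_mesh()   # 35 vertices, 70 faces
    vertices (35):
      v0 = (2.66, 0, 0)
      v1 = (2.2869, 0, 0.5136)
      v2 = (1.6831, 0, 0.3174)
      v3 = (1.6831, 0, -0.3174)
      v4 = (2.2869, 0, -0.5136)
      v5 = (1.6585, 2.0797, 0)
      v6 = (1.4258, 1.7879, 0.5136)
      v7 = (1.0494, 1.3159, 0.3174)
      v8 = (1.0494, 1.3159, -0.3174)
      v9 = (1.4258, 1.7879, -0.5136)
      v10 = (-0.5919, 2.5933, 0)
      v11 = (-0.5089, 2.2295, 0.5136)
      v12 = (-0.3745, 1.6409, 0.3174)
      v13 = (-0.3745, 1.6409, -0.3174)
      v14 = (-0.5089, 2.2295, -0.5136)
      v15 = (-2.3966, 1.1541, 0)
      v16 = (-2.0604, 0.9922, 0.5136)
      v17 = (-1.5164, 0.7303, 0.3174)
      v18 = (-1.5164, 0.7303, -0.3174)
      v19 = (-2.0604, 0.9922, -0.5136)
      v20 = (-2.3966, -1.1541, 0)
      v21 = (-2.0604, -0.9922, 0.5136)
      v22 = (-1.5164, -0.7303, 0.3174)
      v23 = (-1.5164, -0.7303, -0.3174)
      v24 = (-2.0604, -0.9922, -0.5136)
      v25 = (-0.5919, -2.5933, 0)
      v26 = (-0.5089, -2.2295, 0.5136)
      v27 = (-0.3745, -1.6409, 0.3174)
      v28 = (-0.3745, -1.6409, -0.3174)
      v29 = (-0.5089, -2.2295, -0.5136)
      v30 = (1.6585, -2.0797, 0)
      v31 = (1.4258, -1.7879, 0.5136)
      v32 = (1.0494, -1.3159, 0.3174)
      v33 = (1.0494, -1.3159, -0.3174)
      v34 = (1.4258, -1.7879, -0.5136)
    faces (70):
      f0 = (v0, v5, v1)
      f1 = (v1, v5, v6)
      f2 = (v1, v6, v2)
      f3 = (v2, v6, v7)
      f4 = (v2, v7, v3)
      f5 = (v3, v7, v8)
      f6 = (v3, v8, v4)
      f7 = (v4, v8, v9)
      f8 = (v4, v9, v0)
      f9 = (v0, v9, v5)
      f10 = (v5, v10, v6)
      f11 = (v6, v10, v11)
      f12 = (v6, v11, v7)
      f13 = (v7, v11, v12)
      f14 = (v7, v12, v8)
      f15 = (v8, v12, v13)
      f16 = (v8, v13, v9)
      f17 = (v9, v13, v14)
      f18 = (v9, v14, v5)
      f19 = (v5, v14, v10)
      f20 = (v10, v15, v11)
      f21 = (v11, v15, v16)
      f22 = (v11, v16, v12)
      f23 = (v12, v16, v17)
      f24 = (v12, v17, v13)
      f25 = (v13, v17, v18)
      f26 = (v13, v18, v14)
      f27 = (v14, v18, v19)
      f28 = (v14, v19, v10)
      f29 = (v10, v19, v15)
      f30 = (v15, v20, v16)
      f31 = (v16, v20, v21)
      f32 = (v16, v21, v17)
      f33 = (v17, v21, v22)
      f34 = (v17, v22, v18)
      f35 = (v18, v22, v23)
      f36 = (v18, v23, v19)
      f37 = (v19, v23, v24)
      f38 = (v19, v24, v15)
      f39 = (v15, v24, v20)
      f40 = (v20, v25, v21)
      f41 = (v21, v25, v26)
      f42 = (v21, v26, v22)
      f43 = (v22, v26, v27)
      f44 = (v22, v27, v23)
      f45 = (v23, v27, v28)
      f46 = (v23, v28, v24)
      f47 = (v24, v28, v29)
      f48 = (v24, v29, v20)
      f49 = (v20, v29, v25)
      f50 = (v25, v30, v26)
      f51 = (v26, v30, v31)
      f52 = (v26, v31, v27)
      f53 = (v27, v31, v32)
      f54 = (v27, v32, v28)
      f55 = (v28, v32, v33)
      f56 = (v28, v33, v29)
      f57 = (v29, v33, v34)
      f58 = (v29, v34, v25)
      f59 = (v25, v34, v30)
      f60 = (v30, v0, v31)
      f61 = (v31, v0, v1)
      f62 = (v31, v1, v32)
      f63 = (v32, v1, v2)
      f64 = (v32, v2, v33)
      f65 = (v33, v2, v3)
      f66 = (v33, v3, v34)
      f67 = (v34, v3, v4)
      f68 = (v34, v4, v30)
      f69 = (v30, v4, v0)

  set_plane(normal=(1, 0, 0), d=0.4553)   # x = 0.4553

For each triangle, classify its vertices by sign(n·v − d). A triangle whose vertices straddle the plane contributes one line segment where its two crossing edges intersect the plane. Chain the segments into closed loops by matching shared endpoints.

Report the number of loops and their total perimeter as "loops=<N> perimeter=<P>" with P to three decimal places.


Straddling triangles (20 of 70):
  (v5,v10,v6) [+-+] → (0.4553, 2.3543, 0)–(0.4553, 2.17529, 0.266562)  len=0.3211
  (v6,v10,v11) [+--] → (0.4553, 2.17529, 0.266562)–(0.4553, 2.00942, 0.5136)  len=0.2976
  (v6,v11,v7) [+-+] → (0.4553, 2.00942, 0.5136)–(0.4553, 1.66421, 0.392201)  len=0.3659
  (v7,v11,v12) [+--] → (0.4553, 1.66421, 0.392201)–(0.4553, 1.4515, 0.3174)  len=0.2255
  (v7,v12,v8) [+-+] → (0.4553, 1.4515, 0.3174)–(0.4553, 1.4515, -0.0525396)  len=0.3699
  (v8,v12,v13) [+--] → (0.4553, 1.4515, -0.0525396)–(0.4553, 1.4515, -0.3174)  len=0.2649
  (v8,v13,v9) [+-+] → (0.4553, 1.4515, -0.3174)–(0.4553, 1.70866, -0.407833)  len=0.2726
  (v9,v13,v14) [+--] → (0.4553, 1.70866, -0.407833)–(0.4553, 2.00942, -0.5136)  len=0.3188
  (v9,v14,v5) [+-+] → (0.4553, 2.00942, -0.5136)–(0.4553, 2.16286, -0.285117)  len=0.2752
  (v5,v14,v10) [+--] → (0.4553, 2.16286, -0.285117)–(0.4553, 2.3543, 0)  len=0.3434
  (v25,v30,v26) [-+-] → (0.4553, -2.3543, 0)–(0.4553, -2.16286, 0.285117)  len=0.3434
  (v26,v30,v31) [-++] → (0.4553, -2.16286, 0.285117)–(0.4553, -2.00942, 0.5136)  len=0.2752
  (v26,v31,v27) [-+-] → (0.4553, -2.00942, 0.5136)–(0.4553, -1.70866, 0.407833)  len=0.3188
  (v27,v31,v32) [-++] → (0.4553, -1.70866, 0.407833)–(0.4553, -1.4515, 0.3174)  len=0.2726
  (v27,v32,v28) [-+-] → (0.4553, -1.4515, 0.3174)–(0.4553, -1.4515, 0.0525396)  len=0.2649
  (v28,v32,v33) [-++] → (0.4553, -1.4515, 0.0525396)–(0.4553, -1.4515, -0.3174)  len=0.3699
  (v28,v33,v29) [-+-] → (0.4553, -1.4515, -0.3174)–(0.4553, -1.66421, -0.392201)  len=0.2255
  (v29,v33,v34) [-++] → (0.4553, -1.66421, -0.392201)–(0.4553, -2.00942, -0.5136)  len=0.3659
  (v29,v34,v25) [-+-] → (0.4553, -2.00942, -0.5136)–(0.4553, -2.17529, -0.266562)  len=0.2976
  (v25,v34,v30) [-++] → (0.4553, -2.17529, -0.266562)–(0.4553, -2.3543, 0)  len=0.3211

Chained into 2 loop(s):
  loop 1: 10 segments, perimeter = 3.0549
  loop 2: 10 segments, perimeter = 3.0549
Total perimeter = 6.110

loops=2 perimeter=6.110


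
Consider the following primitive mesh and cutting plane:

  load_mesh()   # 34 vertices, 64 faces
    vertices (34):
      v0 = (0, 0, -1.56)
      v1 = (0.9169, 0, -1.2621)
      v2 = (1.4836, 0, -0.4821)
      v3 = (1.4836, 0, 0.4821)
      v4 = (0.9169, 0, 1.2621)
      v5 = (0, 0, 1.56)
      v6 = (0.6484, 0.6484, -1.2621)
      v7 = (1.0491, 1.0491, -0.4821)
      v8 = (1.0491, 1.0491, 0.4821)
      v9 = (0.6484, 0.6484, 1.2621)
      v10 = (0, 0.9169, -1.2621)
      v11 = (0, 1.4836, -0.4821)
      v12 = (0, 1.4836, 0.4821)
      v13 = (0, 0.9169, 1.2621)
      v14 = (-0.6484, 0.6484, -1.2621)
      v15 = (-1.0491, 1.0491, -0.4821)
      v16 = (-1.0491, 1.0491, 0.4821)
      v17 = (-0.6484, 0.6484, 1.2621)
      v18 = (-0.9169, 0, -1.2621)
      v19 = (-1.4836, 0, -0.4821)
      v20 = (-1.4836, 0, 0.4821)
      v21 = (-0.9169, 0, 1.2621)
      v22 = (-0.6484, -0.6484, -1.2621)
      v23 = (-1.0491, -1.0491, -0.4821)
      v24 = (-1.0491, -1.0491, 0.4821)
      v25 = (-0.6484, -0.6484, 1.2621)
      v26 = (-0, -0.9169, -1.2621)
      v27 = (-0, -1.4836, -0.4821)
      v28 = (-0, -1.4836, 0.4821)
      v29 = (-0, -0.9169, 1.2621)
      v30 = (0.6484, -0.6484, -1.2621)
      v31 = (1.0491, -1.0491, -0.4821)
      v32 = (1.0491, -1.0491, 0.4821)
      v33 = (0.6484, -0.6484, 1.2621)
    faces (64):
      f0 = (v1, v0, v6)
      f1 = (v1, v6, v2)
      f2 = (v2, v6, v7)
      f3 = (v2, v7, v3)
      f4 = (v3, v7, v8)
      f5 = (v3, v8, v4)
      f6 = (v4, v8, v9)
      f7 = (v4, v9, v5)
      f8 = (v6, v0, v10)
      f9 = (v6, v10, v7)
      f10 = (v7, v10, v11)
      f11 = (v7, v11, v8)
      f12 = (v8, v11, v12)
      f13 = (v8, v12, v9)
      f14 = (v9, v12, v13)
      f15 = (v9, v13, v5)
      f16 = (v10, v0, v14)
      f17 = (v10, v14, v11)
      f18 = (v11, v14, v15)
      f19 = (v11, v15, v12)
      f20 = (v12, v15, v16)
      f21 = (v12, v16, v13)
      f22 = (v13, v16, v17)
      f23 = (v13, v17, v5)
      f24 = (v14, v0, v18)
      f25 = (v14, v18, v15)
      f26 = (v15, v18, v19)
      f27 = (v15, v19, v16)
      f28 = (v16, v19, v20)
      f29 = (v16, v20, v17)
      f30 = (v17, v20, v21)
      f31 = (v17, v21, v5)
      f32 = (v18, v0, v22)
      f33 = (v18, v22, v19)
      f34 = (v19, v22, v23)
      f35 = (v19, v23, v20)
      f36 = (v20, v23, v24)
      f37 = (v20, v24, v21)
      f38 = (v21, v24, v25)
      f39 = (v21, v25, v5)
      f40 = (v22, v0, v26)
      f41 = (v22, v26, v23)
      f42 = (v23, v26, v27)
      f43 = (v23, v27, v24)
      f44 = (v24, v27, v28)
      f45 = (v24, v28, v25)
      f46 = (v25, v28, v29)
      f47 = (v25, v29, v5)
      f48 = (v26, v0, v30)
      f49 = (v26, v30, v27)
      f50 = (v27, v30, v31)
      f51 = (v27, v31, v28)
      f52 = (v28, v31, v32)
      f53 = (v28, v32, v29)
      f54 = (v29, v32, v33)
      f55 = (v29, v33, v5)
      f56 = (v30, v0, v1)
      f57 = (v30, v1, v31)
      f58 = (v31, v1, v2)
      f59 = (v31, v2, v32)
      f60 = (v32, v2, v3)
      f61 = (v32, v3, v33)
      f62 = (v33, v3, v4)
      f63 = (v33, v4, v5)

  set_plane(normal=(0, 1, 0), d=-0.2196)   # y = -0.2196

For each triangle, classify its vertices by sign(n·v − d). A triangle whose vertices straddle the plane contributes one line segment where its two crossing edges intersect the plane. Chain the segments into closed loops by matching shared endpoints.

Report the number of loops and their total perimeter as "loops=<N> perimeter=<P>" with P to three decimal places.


loops=1 perimeter=9.221

Straddling triangles (20 of 64):
  (v18,v0,v22) [++-] → (-0.2196, -0.2196, -1.45911)–(-0.825964, -0.2196, -1.2621)  len=0.6376
  (v18,v22,v19) [+-+] → (-0.825964, -0.2196, -1.2621)–(-1.20073, -0.2196, -0.74627)  len=0.6376
  (v19,v22,v23) [+--] → (-1.20073, -0.2196, -0.74627)–(-1.39265, -0.2196, -0.4821)  len=0.3265
  (v19,v23,v20) [+-+] → (-1.39265, -0.2196, -0.4821)–(-1.39265, -0.2196, 0.280271)  len=0.7624
  (v20,v23,v24) [+--] → (-1.39265, -0.2196, 0.280271)–(-1.39265, -0.2196, 0.4821)  len=0.2018
  (v20,v24,v21) [+-+] → (-1.39265, -0.2196, 0.4821)–(-0.944572, -0.2196, 1.09883)  len=0.7623
  (v21,v24,v25) [+--] → (-0.944572, -0.2196, 1.09883)–(-0.825964, -0.2196, 1.2621)  len=0.2018
  (v21,v25,v5) [+-+] → (-0.825964, -0.2196, 1.2621)–(-0.2196, -0.2196, 1.45911)  len=0.6376
  (v22,v0,v26) [-+-] → (-0.2196, -0.2196, -1.45911)–(0, -0.2196, -1.48865)  len=0.2216
  (v25,v29,v5) [--+] → (0, -0.2196, 1.48865)–(-0.2196, -0.2196, 1.45911)  len=0.2216
  (v26,v0,v30) [-+-] → (0, -0.2196, -1.48865)–(0.2196, -0.2196, -1.45911)  len=0.2216
  (v29,v33,v5) [--+] → (0.2196, -0.2196, 1.45911)–(0, -0.2196, 1.48865)  len=0.2216
  (v30,v0,v1) [-++] → (0.2196, -0.2196, -1.45911)–(0.825964, -0.2196, -1.2621)  len=0.6376
  (v30,v1,v31) [-+-] → (0.825964, -0.2196, -1.2621)–(0.944572, -0.2196, -1.09883)  len=0.2018
  (v31,v1,v2) [-++] → (0.944572, -0.2196, -1.09883)–(1.39265, -0.2196, -0.4821)  len=0.7623
  (v31,v2,v32) [-+-] → (1.39265, -0.2196, -0.4821)–(1.39265, -0.2196, -0.280271)  len=0.2018
  (v32,v2,v3) [-++] → (1.39265, -0.2196, -0.280271)–(1.39265, -0.2196, 0.4821)  len=0.7624
  (v32,v3,v33) [-+-] → (1.39265, -0.2196, 0.4821)–(1.20073, -0.2196, 0.74627)  len=0.3265
  (v33,v3,v4) [-++] → (1.20073, -0.2196, 0.74627)–(0.825964, -0.2196, 1.2621)  len=0.6376
  (v33,v4,v5) [-++] → (0.825964, -0.2196, 1.2621)–(0.2196, -0.2196, 1.45911)  len=0.6376

Chained into 1 loop(s):
  loop 1: 20 segments, perimeter = 9.2215
Total perimeter = 9.221


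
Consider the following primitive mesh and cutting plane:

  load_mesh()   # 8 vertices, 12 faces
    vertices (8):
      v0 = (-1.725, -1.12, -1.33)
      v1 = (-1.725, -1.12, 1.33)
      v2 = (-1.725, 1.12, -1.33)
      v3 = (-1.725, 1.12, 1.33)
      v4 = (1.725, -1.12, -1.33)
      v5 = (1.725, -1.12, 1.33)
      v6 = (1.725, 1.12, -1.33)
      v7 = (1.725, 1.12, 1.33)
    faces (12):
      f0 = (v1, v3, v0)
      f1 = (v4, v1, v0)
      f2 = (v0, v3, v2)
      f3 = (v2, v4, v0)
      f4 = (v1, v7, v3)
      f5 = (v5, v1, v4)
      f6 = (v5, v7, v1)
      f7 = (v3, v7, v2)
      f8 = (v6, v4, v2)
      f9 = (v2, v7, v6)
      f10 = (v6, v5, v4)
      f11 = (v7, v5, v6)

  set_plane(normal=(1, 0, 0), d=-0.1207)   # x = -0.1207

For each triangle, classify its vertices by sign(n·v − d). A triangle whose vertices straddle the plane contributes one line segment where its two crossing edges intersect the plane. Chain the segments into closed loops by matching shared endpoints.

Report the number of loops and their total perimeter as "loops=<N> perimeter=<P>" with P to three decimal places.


loops=1 perimeter=9.800

Straddling triangles (8 of 12):
  (v4,v1,v0) [+--] → (-0.1207, -1.12, 0.0930614)–(-0.1207, -1.12, -1.33)  len=1.4231
  (v2,v4,v0) [-+-] → (-0.1207, 0.0783675, -1.33)–(-0.1207, -1.12, -1.33)  len=1.1984
  (v1,v7,v3) [-+-] → (-0.1207, -0.0783675, 1.33)–(-0.1207, 1.12, 1.33)  len=1.1984
  (v5,v1,v4) [+-+] → (-0.1207, -1.12, 1.33)–(-0.1207, -1.12, 0.0930614)  len=1.2369
  (v5,v7,v1) [++-] → (-0.1207, -0.0783675, 1.33)–(-0.1207, -1.12, 1.33)  len=1.0416
  (v3,v7,v2) [-+-] → (-0.1207, 1.12, 1.33)–(-0.1207, 1.12, -0.0930614)  len=1.4231
  (v6,v4,v2) [++-] → (-0.1207, 0.0783675, -1.33)–(-0.1207, 1.12, -1.33)  len=1.0416
  (v2,v7,v6) [-++] → (-0.1207, 1.12, -0.0930614)–(-0.1207, 1.12, -1.33)  len=1.2369

Chained into 1 loop(s):
  loop 1: 8 segments, perimeter = 9.8000
Total perimeter = 9.800


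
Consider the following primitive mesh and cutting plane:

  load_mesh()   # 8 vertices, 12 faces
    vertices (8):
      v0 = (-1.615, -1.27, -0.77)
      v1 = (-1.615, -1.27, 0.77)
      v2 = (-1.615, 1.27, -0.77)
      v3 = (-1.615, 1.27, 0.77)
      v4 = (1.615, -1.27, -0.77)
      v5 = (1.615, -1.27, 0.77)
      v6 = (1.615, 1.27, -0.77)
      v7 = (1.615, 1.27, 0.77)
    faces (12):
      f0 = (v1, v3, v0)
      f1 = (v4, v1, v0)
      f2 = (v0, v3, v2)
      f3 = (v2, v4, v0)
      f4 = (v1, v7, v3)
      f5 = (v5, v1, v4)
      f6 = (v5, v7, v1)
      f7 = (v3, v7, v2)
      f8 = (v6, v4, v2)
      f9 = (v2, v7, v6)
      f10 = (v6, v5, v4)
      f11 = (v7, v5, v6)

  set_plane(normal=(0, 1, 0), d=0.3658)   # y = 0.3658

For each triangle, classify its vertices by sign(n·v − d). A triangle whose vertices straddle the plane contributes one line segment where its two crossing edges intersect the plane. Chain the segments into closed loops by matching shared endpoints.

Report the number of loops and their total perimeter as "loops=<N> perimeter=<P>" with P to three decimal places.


loops=1 perimeter=9.540

Straddling triangles (8 of 12):
  (v1,v3,v0) [-+-] → (-1.615, 0.3658, 0.77)–(-1.615, 0.3658, 0.221784)  len=0.5482
  (v0,v3,v2) [-++] → (-1.615, 0.3658, 0.221784)–(-1.615, 0.3658, -0.77)  len=0.9918
  (v2,v4,v0) [+--] → (-0.465171, 0.3658, -0.77)–(-1.615, 0.3658, -0.77)  len=1.1498
  (v1,v7,v3) [-++] → (0.465171, 0.3658, 0.77)–(-1.615, 0.3658, 0.77)  len=2.0802
  (v5,v7,v1) [-+-] → (1.615, 0.3658, 0.77)–(0.465171, 0.3658, 0.77)  len=1.1498
  (v6,v4,v2) [+-+] → (1.615, 0.3658, -0.77)–(-0.465171, 0.3658, -0.77)  len=2.0802
  (v6,v5,v4) [+--] → (1.615, 0.3658, -0.221784)–(1.615, 0.3658, -0.77)  len=0.5482
  (v7,v5,v6) [+-+] → (1.615, 0.3658, 0.77)–(1.615, 0.3658, -0.221784)  len=0.9918

Chained into 1 loop(s):
  loop 1: 8 segments, perimeter = 9.5400
Total perimeter = 9.540


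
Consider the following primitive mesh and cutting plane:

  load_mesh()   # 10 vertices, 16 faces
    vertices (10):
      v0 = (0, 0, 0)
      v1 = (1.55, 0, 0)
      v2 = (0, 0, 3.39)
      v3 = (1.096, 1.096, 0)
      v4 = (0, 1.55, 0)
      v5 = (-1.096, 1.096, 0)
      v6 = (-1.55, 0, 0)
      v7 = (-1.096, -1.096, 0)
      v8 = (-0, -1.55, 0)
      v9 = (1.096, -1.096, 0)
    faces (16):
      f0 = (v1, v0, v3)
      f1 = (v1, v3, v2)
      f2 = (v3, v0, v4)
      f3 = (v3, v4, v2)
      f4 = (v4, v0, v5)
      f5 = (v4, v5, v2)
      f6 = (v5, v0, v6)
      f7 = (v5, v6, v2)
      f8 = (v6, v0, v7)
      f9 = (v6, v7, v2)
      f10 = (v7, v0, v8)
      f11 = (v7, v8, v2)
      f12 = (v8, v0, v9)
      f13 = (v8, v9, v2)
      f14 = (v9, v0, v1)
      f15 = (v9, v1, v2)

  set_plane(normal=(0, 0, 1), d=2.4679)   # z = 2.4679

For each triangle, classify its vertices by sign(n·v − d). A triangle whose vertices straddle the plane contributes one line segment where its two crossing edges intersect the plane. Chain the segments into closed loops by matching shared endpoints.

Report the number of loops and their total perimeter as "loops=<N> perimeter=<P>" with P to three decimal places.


loops=1 perimeter=2.581

Straddling triangles (8 of 16):
  (v1,v3,v2) [--+] → (0.298118, 0.298118, 2.4679)–(0.421609, 0, 2.4679)  len=0.3227
  (v3,v4,v2) [--+] → (0, 0.421609, 2.4679)–(0.298118, 0.298118, 2.4679)  len=0.3227
  (v4,v5,v2) [--+] → (-0.298118, 0.298118, 2.4679)–(0, 0.421609, 2.4679)  len=0.3227
  (v5,v6,v2) [--+] → (-0.421609, 0, 2.4679)–(-0.298118, 0.298118, 2.4679)  len=0.3227
  (v6,v7,v2) [--+] → (-0.298118, -0.298118, 2.4679)–(-0.421609, 0, 2.4679)  len=0.3227
  (v7,v8,v2) [--+] → (0, -0.421609, 2.4679)–(-0.298118, -0.298118, 2.4679)  len=0.3227
  (v8,v9,v2) [--+] → (0.298118, -0.298118, 2.4679)–(0, -0.421609, 2.4679)  len=0.3227
  (v9,v1,v2) [--+] → (0.421609, 0, 2.4679)–(0.298118, -0.298118, 2.4679)  len=0.3227

Chained into 1 loop(s):
  loop 1: 8 segments, perimeter = 2.5815
Total perimeter = 2.581


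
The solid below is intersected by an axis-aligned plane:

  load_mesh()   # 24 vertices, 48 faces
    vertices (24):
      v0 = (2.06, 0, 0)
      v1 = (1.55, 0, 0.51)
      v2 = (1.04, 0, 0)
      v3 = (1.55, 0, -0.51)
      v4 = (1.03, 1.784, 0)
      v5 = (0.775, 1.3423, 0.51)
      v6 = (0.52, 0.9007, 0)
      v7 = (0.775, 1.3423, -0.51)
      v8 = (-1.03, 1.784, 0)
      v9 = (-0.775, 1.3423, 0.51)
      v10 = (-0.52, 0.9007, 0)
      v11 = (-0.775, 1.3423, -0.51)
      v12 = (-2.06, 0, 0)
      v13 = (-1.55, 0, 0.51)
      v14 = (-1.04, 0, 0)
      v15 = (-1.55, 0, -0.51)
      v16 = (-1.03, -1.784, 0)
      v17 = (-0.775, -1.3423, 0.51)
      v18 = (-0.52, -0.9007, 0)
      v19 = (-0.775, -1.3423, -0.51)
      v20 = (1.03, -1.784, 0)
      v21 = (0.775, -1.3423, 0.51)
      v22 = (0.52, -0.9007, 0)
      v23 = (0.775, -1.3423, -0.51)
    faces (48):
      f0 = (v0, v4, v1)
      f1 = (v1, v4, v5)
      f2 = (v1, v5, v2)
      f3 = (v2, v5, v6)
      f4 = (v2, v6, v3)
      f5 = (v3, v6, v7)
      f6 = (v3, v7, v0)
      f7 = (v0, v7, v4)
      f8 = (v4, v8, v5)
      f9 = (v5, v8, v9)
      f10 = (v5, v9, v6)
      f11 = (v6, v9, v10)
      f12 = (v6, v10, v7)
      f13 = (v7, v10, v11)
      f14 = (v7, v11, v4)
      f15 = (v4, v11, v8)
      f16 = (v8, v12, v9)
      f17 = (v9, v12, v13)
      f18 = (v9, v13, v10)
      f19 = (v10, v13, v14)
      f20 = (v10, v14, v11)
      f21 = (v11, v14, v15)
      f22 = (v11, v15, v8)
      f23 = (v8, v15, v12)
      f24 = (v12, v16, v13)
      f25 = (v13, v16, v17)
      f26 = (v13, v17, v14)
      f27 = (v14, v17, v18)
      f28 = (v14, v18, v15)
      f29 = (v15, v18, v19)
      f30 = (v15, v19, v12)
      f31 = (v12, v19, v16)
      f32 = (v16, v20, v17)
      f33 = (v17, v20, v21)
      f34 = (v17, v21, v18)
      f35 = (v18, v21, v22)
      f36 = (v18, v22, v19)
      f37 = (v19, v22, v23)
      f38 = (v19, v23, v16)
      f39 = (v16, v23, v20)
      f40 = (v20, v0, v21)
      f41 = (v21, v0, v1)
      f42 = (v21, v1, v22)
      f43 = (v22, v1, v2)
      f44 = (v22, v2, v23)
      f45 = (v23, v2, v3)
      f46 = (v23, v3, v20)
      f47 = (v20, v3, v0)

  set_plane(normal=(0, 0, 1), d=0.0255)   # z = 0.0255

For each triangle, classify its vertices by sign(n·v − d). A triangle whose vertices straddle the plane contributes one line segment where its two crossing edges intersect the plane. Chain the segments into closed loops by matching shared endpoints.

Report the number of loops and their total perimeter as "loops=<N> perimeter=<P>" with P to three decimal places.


loops=2 perimeter=18.600

Straddling triangles (24 of 48):
  (v0,v4,v1) [--+] → (1.056, 1.6948, 0.0255)–(2.0345, 0, 0.0255)  len=1.9570
  (v1,v4,v5) [+-+] → (1.056, 1.6948, 0.0255)–(1.01725, 1.76192, 0.0255)  len=0.0775
  (v1,v5,v2) [++-] → (1.02675, 0.067115, 0.0255)–(1.0655, 0, 0.0255)  len=0.0775
  (v2,v5,v6) [-+-] → (1.02675, 0.067115, 0.0255)–(0.53275, 0.92278, 0.0255)  len=0.9880
  (v4,v8,v5) [--+] → (-0.93975, 1.76192, 0.0255)–(1.01725, 1.76192, 0.0255)  len=1.9570
  (v5,v8,v9) [+-+] → (-0.93975, 1.76192, 0.0255)–(-1.01725, 1.76192, 0.0255)  len=0.0775
  (v5,v9,v6) [++-] → (0.45525, 0.92278, 0.0255)–(0.53275, 0.92278, 0.0255)  len=0.0775
  (v6,v9,v10) [-+-] → (0.45525, 0.92278, 0.0255)–(-0.53275, 0.92278, 0.0255)  len=0.9880
  (v8,v12,v9) [--+] → (-1.99575, 0.067115, 0.0255)–(-1.01725, 1.76192, 0.0255)  len=1.9570
  (v9,v12,v13) [+-+] → (-1.99575, 0.067115, 0.0255)–(-2.0345, 0, 0.0255)  len=0.0775
  (v9,v13,v10) [++-] → (-0.5715, 0.855665, 0.0255)–(-0.53275, 0.92278, 0.0255)  len=0.0775
  (v10,v13,v14) [-+-] → (-0.5715, 0.855665, 0.0255)–(-1.0655, 0, 0.0255)  len=0.9880
  (v12,v16,v13) [--+] → (-1.056, -1.6948, 0.0255)–(-2.0345, 0, 0.0255)  len=1.9570
  (v13,v16,v17) [+-+] → (-1.056, -1.6948, 0.0255)–(-1.01725, -1.76192, 0.0255)  len=0.0775
  (v13,v17,v14) [++-] → (-1.02675, -0.067115, 0.0255)–(-1.0655, 0, 0.0255)  len=0.0775
  (v14,v17,v18) [-+-] → (-1.02675, -0.067115, 0.0255)–(-0.53275, -0.92278, 0.0255)  len=0.9880
  (v16,v20,v17) [--+] → (0.93975, -1.76192, 0.0255)–(-1.01725, -1.76192, 0.0255)  len=1.9570
  (v17,v20,v21) [+-+] → (0.93975, -1.76192, 0.0255)–(1.01725, -1.76192, 0.0255)  len=0.0775
  (v17,v21,v18) [++-] → (-0.45525, -0.92278, 0.0255)–(-0.53275, -0.92278, 0.0255)  len=0.0775
  (v18,v21,v22) [-+-] → (-0.45525, -0.92278, 0.0255)–(0.53275, -0.92278, 0.0255)  len=0.9880
  (v20,v0,v21) [--+] → (1.99575, -0.067115, 0.0255)–(1.01725, -1.76192, 0.0255)  len=1.9570
  (v21,v0,v1) [+-+] → (1.99575, -0.067115, 0.0255)–(2.0345, 0, 0.0255)  len=0.0775
  (v21,v1,v22) [++-] → (0.5715, -0.855665, 0.0255)–(0.53275, -0.92278, 0.0255)  len=0.0775
  (v22,v1,v2) [-+-] → (0.5715, -0.855665, 0.0255)–(1.0655, 0, 0.0255)  len=0.9880

Chained into 2 loop(s):
  loop 1: 12 segments, perimeter = 12.2070
  loop 2: 12 segments, perimeter = 6.3931
Total perimeter = 18.600


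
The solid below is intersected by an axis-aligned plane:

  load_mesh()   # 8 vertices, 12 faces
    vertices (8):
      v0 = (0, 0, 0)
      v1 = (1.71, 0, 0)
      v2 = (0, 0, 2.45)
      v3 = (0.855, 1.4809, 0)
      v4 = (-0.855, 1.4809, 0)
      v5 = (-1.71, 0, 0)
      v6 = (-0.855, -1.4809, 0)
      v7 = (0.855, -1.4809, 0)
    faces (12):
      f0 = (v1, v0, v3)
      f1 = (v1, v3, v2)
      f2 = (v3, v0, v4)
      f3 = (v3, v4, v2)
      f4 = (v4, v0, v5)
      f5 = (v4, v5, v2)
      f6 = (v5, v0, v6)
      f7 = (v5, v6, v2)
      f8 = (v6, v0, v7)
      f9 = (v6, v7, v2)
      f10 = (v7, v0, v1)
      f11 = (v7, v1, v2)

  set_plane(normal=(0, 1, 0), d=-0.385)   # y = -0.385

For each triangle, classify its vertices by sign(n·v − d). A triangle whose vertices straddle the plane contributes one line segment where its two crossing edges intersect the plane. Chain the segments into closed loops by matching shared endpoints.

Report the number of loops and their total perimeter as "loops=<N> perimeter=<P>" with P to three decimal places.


Straddling triangles (6 of 12):
  (v5,v0,v6) [++-] → (-0.22228, -0.385, 0)–(-1.48772, -0.385, 0)  len=1.2654
  (v5,v6,v2) [+-+] → (-1.48772, -0.385, 0)–(-0.22228, -0.385, 1.81306)  len=2.2110
  (v6,v0,v7) [-+-] → (-0.22228, -0.385, 0)–(0.22228, -0.385, 0)  len=0.4446
  (v6,v7,v2) [--+] → (0.22228, -0.385, 1.81306)–(-0.22228, -0.385, 1.81306)  len=0.4446
  (v7,v0,v1) [-++] → (0.22228, -0.385, 0)–(1.48772, -0.385, 0)  len=1.2654
  (v7,v1,v2) [-++] → (1.48772, -0.385, 0)–(0.22228, -0.385, 1.81306)  len=2.2110

Chained into 1 loop(s):
  loop 1: 6 segments, perimeter = 7.8420
Total perimeter = 7.842

loops=1 perimeter=7.842


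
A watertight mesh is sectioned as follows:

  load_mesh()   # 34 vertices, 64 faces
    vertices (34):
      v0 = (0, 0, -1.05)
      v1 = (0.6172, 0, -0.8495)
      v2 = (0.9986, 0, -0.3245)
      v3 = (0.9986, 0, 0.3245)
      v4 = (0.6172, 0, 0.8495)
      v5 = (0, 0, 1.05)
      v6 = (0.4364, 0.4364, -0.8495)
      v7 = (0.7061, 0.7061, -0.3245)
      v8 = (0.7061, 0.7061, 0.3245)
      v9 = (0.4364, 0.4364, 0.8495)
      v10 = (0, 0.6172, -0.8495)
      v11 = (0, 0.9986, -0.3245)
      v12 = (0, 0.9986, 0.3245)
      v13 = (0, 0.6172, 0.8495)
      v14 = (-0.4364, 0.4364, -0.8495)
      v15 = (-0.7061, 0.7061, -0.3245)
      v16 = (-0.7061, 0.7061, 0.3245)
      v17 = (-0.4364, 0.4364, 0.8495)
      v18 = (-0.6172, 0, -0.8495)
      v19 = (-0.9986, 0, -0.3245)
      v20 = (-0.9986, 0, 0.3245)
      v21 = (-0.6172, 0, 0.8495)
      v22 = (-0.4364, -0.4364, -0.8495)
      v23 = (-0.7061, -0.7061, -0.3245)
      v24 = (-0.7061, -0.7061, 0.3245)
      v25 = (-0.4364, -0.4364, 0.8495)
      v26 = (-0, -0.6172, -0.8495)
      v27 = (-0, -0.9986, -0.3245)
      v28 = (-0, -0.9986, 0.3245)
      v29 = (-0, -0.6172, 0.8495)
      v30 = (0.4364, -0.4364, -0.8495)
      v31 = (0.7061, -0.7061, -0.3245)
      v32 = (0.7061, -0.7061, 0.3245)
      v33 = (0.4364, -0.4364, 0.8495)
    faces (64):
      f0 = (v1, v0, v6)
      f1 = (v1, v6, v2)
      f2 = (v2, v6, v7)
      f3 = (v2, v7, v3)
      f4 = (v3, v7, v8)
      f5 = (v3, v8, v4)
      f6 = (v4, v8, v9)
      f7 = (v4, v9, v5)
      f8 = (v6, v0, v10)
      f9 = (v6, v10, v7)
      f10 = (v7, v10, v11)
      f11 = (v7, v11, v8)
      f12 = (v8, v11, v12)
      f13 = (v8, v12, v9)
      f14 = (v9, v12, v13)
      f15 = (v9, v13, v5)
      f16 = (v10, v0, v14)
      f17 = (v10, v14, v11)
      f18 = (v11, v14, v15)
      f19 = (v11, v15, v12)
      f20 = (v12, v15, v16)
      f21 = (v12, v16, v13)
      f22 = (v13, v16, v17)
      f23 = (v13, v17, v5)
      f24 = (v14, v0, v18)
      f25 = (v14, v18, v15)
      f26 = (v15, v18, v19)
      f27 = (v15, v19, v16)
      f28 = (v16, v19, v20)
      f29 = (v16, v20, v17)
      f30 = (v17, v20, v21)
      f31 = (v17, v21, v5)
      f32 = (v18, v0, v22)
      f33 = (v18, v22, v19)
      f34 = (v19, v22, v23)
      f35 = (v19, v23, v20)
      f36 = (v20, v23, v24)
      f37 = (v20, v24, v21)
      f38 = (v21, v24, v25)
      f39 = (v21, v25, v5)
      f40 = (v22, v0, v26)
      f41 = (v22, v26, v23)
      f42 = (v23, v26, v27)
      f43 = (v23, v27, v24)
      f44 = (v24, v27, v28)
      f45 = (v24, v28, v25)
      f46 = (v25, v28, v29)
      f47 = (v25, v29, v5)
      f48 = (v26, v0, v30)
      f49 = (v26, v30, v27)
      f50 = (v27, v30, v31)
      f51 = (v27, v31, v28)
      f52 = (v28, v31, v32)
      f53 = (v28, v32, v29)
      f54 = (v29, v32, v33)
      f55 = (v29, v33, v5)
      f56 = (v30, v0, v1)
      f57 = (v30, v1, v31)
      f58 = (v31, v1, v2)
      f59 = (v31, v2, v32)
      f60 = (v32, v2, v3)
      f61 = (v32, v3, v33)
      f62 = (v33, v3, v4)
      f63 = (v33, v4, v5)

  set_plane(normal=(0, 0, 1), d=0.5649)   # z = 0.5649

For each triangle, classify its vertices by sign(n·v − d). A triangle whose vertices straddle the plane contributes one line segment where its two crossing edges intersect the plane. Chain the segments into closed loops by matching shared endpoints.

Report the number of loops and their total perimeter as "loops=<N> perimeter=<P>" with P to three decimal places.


Straddling triangles (16 of 64):
  (v3,v8,v4) [--+] → (0.665392, 0.382773, 0.5649)–(0.823955, 0, 0.5649)  len=0.4143
  (v4,v8,v9) [+-+] → (0.665392, 0.382773, 0.5649)–(0.582603, 0.582603, 0.5649)  len=0.2163
  (v8,v12,v9) [--+] → (0.19983, 0.741166, 0.5649)–(0.582603, 0.582603, 0.5649)  len=0.4143
  (v9,v12,v13) [+-+] → (0.19983, 0.741166, 0.5649)–(0, 0.823955, 0.5649)  len=0.2163
  (v12,v16,v13) [--+] → (-0.382773, 0.665392, 0.5649)–(0, 0.823955, 0.5649)  len=0.4143
  (v13,v16,v17) [+-+] → (-0.382773, 0.665392, 0.5649)–(-0.582603, 0.582603, 0.5649)  len=0.2163
  (v16,v20,v17) [--+] → (-0.741166, 0.19983, 0.5649)–(-0.582603, 0.582603, 0.5649)  len=0.4143
  (v17,v20,v21) [+-+] → (-0.741166, 0.19983, 0.5649)–(-0.823955, 0, 0.5649)  len=0.2163
  (v20,v24,v21) [--+] → (-0.665392, -0.382773, 0.5649)–(-0.823955, 0, 0.5649)  len=0.4143
  (v21,v24,v25) [+-+] → (-0.665392, -0.382773, 0.5649)–(-0.582603, -0.582603, 0.5649)  len=0.2163
  (v24,v28,v25) [--+] → (-0.19983, -0.741166, 0.5649)–(-0.582603, -0.582603, 0.5649)  len=0.4143
  (v25,v28,v29) [+-+] → (-0.19983, -0.741166, 0.5649)–(0, -0.823955, 0.5649)  len=0.2163
  (v28,v32,v29) [--+] → (0.382773, -0.665392, 0.5649)–(0, -0.823955, 0.5649)  len=0.4143
  (v29,v32,v33) [+-+] → (0.382773, -0.665392, 0.5649)–(0.582603, -0.582603, 0.5649)  len=0.2163
  (v32,v3,v33) [--+] → (0.741166, -0.19983, 0.5649)–(0.582603, -0.582603, 0.5649)  len=0.4143
  (v33,v3,v4) [+-+] → (0.741166, -0.19983, 0.5649)–(0.823955, 0, 0.5649)  len=0.2163

Chained into 1 loop(s):
  loop 1: 16 segments, perimeter = 5.0449
Total perimeter = 5.045

loops=1 perimeter=5.045


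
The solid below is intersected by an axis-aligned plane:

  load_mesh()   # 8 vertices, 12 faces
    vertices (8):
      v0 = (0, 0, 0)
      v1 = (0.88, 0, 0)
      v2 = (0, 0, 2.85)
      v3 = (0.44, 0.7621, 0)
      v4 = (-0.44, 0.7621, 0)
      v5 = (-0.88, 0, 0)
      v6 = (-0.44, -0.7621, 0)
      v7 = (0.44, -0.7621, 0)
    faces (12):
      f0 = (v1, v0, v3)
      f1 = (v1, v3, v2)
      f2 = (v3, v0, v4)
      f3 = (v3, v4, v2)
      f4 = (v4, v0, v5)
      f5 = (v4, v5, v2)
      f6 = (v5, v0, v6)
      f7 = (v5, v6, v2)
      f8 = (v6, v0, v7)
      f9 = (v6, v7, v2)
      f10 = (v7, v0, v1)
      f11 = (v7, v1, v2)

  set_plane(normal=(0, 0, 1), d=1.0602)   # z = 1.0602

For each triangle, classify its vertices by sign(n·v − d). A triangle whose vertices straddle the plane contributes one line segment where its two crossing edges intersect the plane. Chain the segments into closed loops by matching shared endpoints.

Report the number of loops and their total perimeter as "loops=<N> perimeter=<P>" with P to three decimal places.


loops=1 perimeter=3.316

Straddling triangles (6 of 12):
  (v1,v3,v2) [--+] → (0.27632, 0.478599, 1.0602)–(0.55264, 0, 1.0602)  len=0.5526
  (v3,v4,v2) [--+] → (-0.27632, 0.478599, 1.0602)–(0.27632, 0.478599, 1.0602)  len=0.5526
  (v4,v5,v2) [--+] → (-0.55264, 0, 1.0602)–(-0.27632, 0.478599, 1.0602)  len=0.5526
  (v5,v6,v2) [--+] → (-0.27632, -0.478599, 1.0602)–(-0.55264, 0, 1.0602)  len=0.5526
  (v6,v7,v2) [--+] → (0.27632, -0.478599, 1.0602)–(-0.27632, -0.478599, 1.0602)  len=0.5526
  (v7,v1,v2) [--+] → (0.55264, 0, 1.0602)–(0.27632, -0.478599, 1.0602)  len=0.5526

Chained into 1 loop(s):
  loop 1: 6 segments, perimeter = 3.3158
Total perimeter = 3.316
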